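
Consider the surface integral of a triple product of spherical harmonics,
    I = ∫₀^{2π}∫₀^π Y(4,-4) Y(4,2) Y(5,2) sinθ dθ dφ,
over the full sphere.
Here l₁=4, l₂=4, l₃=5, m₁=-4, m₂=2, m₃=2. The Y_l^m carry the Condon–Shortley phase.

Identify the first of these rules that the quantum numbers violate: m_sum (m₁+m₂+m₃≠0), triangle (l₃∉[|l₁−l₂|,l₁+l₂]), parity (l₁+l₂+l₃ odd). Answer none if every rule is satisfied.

Σmᵢ = 0  ✓
l₃∈[|l₁−l₂|,l₁+l₂]=[0,8], have l₃=5  ✓
Σlᵢ = 13 ⇒ odd  ✗

parity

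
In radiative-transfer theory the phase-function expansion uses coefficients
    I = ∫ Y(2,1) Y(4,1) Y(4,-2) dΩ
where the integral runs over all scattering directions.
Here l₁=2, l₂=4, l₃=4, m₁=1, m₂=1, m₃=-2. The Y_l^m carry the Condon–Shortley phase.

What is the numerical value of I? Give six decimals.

0.127700

Checks pass: Σm=0; 10 even; l₃=4∈[2,6].
(2·2+1)(2·4+1)(2·4+1) = 405
Δ: 2! 2! 6! / 11! → 1/13860
sum: t=0:+1/192 t=1:−1/36 t=2:+1/192 = -5/288
3j²(2 4 4; 0 0 0) = Δ·Π!·Σ² = 20/693  (sign -1)
sum: t=0:+1/240 t=1:−1/96 = -1/160
3j²(2 4 4; 1 1 -2) = Δ·Π!·Σ² = 27/1540  (sign -1)
combine: 4πI² = 405·20/693·27/1540 = 1215/5929
take √, sign +1: I = 0.12770047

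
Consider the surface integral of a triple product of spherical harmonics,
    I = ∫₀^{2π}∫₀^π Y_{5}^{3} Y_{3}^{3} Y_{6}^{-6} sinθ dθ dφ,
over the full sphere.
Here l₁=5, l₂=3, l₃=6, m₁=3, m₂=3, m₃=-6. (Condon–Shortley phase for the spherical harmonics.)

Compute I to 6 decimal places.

-0.119512

Checks pass: Σm=0; 14 even; l₃=6∈[2,8].
(2·5+1)(2·3+1)(2·6+1) = 1001
Δ: 2! 8! 4! / 15! → 1/675675
sum: t=0:+1/8640 t=1:−1/2304 t=2:+1/8640 = -7/34560
3j²(5 3 6; 0 0 0) = Δ·Π!·Σ² = 7/429  (sign -1)
sum: t=2:+1/1935360 = 1/1935360
3j²(5 3 6; 3 3 -6) = Δ·Π!·Σ² = 1/91  (sign +1)
combine: 4πI² = 1001·7/429·1/91 = 7/39
take √, sign -1: I = -0.11951207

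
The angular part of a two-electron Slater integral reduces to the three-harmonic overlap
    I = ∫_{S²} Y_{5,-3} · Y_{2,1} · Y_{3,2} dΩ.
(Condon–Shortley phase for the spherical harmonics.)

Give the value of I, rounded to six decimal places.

Rules hold: Σm=0, L=10 even, 3≤3≤7.
N = 11·5·7 = 385
Δ = 4!·6!·0!/11! = 1/2310
Racah Σ t=2..2: t=2:+1/144 = 1/144
⇒ 3j(5 2 3; 0 0 0)² = 10/231, sgn -1
Racah Σ t=3..3: t=3:−1/720 = -1/720
⇒ 3j(5 2 3; -3 1 2)² = 8/165, sgn +1
4πI² = N·(3j₀)²·(3jₘ)² = 80/99
I = -1·√(0.808081/4π) = -0.25358436

-0.253584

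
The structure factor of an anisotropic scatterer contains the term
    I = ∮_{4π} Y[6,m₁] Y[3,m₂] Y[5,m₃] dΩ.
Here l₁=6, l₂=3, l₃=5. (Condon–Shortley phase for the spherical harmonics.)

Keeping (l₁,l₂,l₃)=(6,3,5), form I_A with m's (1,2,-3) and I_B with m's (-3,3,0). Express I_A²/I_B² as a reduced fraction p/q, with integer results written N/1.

16/21

Shared (l₁,l₂,l₃)=(6,3,5): N and (l;000)² cancel in I_A²/I_B².
A: Δ = 4!·8!·2!/15! = 1/675675; Racah Σ t=3..4: t=3:−1/17280 t=4:+1/120960 = -1/20160; ⇒ 3j(6 3 5; 1 2 -3)² = 64/3003, sgn -1
B: Δ = 4!·8!·2!/15! = 1/675675; Racah Σ t=4..4: t=4:+1/34560 = 1/34560; ⇒ 3j(6 3 5; -3 3 0)² = 4/143, sgn -1
I_A²/I_B² = (64/3003)/(4/143) = 16/21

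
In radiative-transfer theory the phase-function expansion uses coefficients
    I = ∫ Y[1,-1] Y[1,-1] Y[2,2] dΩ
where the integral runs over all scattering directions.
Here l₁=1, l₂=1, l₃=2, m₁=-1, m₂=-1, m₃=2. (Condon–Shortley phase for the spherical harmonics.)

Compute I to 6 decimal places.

Checks pass: Σm=0; 4 even; l₃=2∈[0,2].
(2·1+1)(2·1+1)(2·2+1) = 45
Δ: 0! 2! 2! / 5! → 1/30
sum: t=0:+1/1 = 1/1
3j²(1 1 2; 0 0 0) = Δ·Π!·Σ² = 2/15  (sign +1)
sum: t=0:+1/4 = 1/4
3j²(1 1 2; -1 -1 2) = Δ·Π!·Σ² = 1/5  (sign +1)
combine: 4πI² = 45·2/15·1/5 = 6/5
take √, sign +1: I = 0.30901936

0.309019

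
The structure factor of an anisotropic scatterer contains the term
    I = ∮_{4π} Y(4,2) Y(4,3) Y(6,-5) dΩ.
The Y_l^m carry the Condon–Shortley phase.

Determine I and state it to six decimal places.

-0.100084

m-sum 0 ✓  L=14 even ✓  0≤6≤8 ✓
Π(2lᵢ+1) = 9×9×13 = 1053
triangle coeff Δ(4,4,6) = 1/1261260
Σ_t [0,2]: t=0:+1/4608 t=1:−1/1296 t=2:+1/4608 = -7/20736
(3j)²=20/1287 [(4 4 6; 0 0 0)], sign=-1
Σ_t [1,2]: t=1:−1/86400 t=2:+1/172800 = -1/172800
(3j)²=1/130 [(4 4 6; 2 3 -5)], sign=+1
⇒ 4πI² = 18/143
I = (-1)√(18/143/(4π)) = -0.10008369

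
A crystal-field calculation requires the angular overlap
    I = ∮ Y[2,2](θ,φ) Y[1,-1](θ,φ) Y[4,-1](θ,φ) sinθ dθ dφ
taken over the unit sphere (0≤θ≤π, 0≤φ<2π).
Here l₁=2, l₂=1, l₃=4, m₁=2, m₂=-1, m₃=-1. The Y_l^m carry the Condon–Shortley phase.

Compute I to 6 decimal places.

0.000000

l₃=4 ∉ [1,3] — triangle fails ⇒ I = 0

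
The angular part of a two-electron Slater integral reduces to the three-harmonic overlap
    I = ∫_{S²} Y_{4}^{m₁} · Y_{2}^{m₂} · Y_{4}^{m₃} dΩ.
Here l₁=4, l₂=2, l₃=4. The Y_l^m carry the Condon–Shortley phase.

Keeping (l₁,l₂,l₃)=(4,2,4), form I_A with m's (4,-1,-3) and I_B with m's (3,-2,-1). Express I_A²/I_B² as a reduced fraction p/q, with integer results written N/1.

14/9

l's match ⇒ only the (l;m) 3-j factors differ between A and B.
A: triangle coeff Δ(4,2,4) = 1/13860; Σ_t [0,0]: t=0:+1/1440 = 1/1440; (3j)²=7/165 [(4 2 4; 4 -1 -3)], sign=-1
B: triangle coeff Δ(4,2,4) = 1/13860; Σ_t [0,0]: t=0:+1/480 = 1/480; (3j)²=3/110 [(4 2 4; 3 -2 -1)], sign=-1
I_A²/I_B² = (7/165)/(3/110) = 14/9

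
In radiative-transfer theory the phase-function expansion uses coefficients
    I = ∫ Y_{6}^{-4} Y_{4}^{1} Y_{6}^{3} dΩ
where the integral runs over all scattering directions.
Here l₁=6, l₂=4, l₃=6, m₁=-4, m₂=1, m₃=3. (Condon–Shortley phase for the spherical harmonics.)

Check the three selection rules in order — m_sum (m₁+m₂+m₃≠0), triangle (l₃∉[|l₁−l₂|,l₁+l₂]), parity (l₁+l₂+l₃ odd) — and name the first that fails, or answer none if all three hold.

none

azimuthal sum: -4 + 1 + 3 = 0  ✓
2 ≤ 6 ≤ 10 (triangle on l)  ✓
L = 6 + 4 + 6 = 16 (even)  ✓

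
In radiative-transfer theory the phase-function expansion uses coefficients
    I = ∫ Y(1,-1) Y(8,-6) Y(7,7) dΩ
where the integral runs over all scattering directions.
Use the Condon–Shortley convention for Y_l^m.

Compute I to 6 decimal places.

0.030597

Checks pass: Σm=0; 16 even; l₃=7∈[7,9].
(2·1+1)(2·8+1)(2·7+1) = 765
Δ: 2! 0! 14! / 17! → 1/2040
sum: t=1:−1/25401600 = -1/25401600
3j²(1 8 7; 0 0 0) = Δ·Π!·Σ² = 8/255  (sign +1)
sum: t=2:+1/174356582400 = 1/174356582400
3j²(1 8 7; -1 -6 7) = Δ·Π!·Σ² = 1/2040  (sign +1)
combine: 4πI² = 765·8/255·1/2040 = 1/85
take √, sign +1: I = 0.03059748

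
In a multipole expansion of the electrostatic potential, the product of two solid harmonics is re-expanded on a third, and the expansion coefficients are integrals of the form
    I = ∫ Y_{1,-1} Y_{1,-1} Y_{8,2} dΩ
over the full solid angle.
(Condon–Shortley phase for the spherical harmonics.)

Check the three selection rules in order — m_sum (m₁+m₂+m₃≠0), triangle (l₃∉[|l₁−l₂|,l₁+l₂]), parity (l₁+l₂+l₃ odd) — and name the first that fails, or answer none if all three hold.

triangle

Σmᵢ = 0  ✓
l₃∈[|l₁−l₂|,l₁+l₂]=[0,2], have l₃=8  ✗
Σlᵢ = 10 ⇒ even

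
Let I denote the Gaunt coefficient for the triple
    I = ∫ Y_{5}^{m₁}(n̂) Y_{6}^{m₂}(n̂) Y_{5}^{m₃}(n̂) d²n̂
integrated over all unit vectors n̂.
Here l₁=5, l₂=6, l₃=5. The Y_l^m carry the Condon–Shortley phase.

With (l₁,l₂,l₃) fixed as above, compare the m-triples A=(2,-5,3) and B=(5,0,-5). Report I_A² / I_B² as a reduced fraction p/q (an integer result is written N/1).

l's match ⇒ only the (l;m) 3-j factors differ between A and B.
A: triangle coeff Δ(5,6,5) = 1/28588560; Σ_t [0,1]: t=0:+1/518400 t=1:−1/345600 = -1/1036800; (3j)²=7/2210 [(5 6 5; 2 -5 3)], sign=-1
B: triangle coeff Δ(5,6,5) = 1/28588560; Σ_t [0,0]: t=0:+1/12441600 = 1/12441600; (3j)²=15/9724 [(5 6 5; 5 0 -5)], sign=+1
I_A²/I_B² = (7/2210)/(15/9724) = 154/75

154/75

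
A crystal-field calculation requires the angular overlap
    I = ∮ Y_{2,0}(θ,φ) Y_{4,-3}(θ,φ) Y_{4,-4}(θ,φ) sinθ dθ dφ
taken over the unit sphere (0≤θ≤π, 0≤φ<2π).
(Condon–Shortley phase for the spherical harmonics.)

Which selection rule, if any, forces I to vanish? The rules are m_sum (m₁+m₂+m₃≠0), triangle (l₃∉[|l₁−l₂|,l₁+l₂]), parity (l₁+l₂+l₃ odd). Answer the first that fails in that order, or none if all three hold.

m_sum

azimuthal sum: 0 − 3 − 4 = -7  ✗
2 ≤ 4 ≤ 6 (triangle on l)
L = 2 + 4 + 4 = 10 (even)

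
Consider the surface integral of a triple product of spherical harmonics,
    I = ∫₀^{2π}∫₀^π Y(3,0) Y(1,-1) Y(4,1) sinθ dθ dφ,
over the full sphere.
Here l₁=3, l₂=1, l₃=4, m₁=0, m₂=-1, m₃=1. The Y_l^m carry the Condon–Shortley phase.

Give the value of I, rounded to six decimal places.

-0.194664

m-sum 0 ✓  L=8 even ✓  2≤4≤4 ✓
Π(2lᵢ+1) = 7×3×9 = 189
triangle coeff Δ(3,1,4) = 1/252
Σ_t [0,0]: t=0:+1/36 = 1/36
(3j)²=4/63 [(3 1 4; 0 0 0)], sign=+1
Σ_t [0,0]: t=0:+1/72 = 1/72
(3j)²=5/126 [(3 1 4; 0 -1 1)], sign=-1
⇒ 4πI² = 10/21
I = (-1)√(10/21/(4π)) = -0.19466390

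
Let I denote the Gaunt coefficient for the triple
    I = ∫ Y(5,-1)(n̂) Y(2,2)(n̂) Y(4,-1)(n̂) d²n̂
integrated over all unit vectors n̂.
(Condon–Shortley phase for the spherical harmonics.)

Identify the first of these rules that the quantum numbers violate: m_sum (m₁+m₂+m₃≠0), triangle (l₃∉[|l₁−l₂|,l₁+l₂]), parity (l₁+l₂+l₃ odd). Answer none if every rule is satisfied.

parity

m₁+m₂+m₃ = -1 + 2 − 1 = 0  ✓
triangle: |5−2|=3 ≤ l₃=4 ≤ 5+2=7  ✓
parity: l₁+l₂+l₃ = 11 is odd  ✗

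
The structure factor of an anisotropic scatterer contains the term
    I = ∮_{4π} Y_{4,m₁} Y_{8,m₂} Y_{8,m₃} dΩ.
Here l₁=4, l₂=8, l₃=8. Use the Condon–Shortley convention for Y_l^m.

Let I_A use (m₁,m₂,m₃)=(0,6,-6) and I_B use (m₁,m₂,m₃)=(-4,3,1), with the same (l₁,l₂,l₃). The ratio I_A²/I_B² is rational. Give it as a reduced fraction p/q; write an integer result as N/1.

169/264

Shared (l₁,l₂,l₃)=(4,8,8): N and (l;000)² cancel in I_A²/I_B².
A: Δ = 4!·4!·12!/21! = 1/185175900; Racah Σ t=2..4: t=2:+1/7664025600 t=3:−1/1437004800 t=4:+1/4180377600 = -1/3065610240; ⇒ 3j(4 8 8; 0 6 -6)² = 13/1292, sgn -1
B: Δ = 4!·4!·12!/21! = 1/185175900; Racah Σ t=4..4: t=4:+1/348364800 = 1/348364800; ⇒ 3j(4 8 8; -4 3 1)² = 66/4199, sgn -1
I_A²/I_B² = (13/1292)/(66/4199) = 169/264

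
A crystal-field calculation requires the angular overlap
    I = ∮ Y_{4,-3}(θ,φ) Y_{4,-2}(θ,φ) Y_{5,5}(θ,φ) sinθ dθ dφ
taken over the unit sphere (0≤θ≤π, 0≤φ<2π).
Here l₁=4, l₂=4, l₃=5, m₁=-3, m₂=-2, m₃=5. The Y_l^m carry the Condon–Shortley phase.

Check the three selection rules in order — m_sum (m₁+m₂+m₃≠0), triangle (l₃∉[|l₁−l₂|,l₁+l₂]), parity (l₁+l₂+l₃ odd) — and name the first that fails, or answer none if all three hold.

m₁+m₂+m₃ = -3 − 2 + 5 = 0  ✓
triangle: |4−4|=0 ≤ l₃=5 ≤ 4+4=8  ✓
parity: l₁+l₂+l₃ = 13 is odd  ✗

parity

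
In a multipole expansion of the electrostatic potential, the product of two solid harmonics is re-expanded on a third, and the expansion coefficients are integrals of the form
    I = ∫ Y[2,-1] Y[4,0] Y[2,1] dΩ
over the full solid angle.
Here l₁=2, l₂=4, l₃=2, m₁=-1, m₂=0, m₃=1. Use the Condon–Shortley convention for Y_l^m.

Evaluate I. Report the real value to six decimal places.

0.161197

m-sum 0 ✓  L=8 even ✓  2≤2≤6 ✓
Π(2lᵢ+1) = 5×9×5 = 225
triangle coeff Δ(2,4,2) = 1/630
Σ_t [2,2]: t=2:+1/16 = 1/16
(3j)²=2/35 [(2 4 2; 0 0 0)], sign=+1
Σ_t [3,3]: t=3:−1/36 = -1/36
(3j)²=8/315 [(2 4 2; -1 0 1)], sign=+1
⇒ 4πI² = 16/49
I = (+1)√(16/49/(4π)) = 0.16119702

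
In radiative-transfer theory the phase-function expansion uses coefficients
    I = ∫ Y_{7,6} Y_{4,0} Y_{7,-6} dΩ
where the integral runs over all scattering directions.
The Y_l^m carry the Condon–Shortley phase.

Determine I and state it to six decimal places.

Rules hold: Σm=0, L=18 even, 3≤7≤11.
N = 15·9·15 = 2025
Δ = 4!·10!·4!/19! = 1/58198140
Racah Σ t=0..4: t=0:+1/17418240 t=1:−1/622080 t=2:+1/230400 t=3:−1/622080 t=4:+1/17418240 = 1/806400
⇒ 3j(7 4 7; 0 0 0)² = 2268/230945, sgn -1
Racah Σ t=0..1: t=0:+1/209018880 t=1:−1/130636800 = -1/348364800
⇒ 3j(7 4 7; 6 0 -6)² = 143/45220, sgn +1
4πI² = N·(3j₀)²·(3jₘ)² = 6561/104329
I = -1·√(0.0628876/4π) = -0.07074204

-0.070742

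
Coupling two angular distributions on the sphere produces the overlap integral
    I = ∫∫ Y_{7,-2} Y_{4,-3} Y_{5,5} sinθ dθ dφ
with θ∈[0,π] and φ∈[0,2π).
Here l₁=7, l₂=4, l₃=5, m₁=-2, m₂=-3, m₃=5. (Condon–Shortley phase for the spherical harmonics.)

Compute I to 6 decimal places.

-0.045821

m-sum 0 ✓  L=16 even ✓  3≤5≤11 ✓
Π(2lᵢ+1) = 15×9×11 = 1485
triangle coeff Δ(7,4,5) = 1/6126120
Σ_t [2,4]: t=2:+1/69120 t=3:−1/20736 t=4:+1/69120 = -1/51840
(3j)²=280/21879 [(7 4 5; 0 0 0)], sign=+1
Σ_t [1,1]: t=1:−1/9676800 = -1/9676800
(3j)²=27/19448 [(7 4 5; -2 -3 5)], sign=-1
⇒ 4πI² = 14175/537251
I = (-1)√(14175/537251/(4π)) = -0.04582136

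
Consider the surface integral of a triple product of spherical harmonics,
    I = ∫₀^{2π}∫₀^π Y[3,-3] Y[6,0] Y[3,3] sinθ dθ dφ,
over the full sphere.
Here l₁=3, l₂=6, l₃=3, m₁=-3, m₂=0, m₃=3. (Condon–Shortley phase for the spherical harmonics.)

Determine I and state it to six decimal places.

0.011854

m-sum 0 ✓  L=12 even ✓  3≤3≤9 ✓
Π(2lᵢ+1) = 7×13×7 = 637
triangle coeff Δ(3,6,3) = 1/12012
Σ_t [3,3]: t=3:−1/1296 = -1/1296
(3j)²=100/3003 [(3 6 3; 0 0 0)], sign=+1
Σ_t [6,6]: t=6:+1/518400 = 1/518400
(3j)²=1/12012 [(3 6 3; -3 0 3)], sign=+1
⇒ 4πI² = 25/14157
I = (+1)√(25/14157/(4π)) = 0.01185440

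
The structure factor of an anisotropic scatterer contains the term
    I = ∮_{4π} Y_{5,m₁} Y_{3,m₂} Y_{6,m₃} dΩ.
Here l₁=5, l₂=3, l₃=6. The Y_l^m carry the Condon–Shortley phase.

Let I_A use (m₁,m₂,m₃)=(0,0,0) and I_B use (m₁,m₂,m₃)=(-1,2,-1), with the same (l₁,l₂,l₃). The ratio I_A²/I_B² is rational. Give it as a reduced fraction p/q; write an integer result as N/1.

7/6

Shared (l₁,l₂,l₃)=(5,3,6): N and (l;000)² cancel in I_A²/I_B².
A: Δ = 2!·8!·4!/15! = 1/675675; Racah Σ t=0..2: t=0:+1/8640 t=1:−1/2304 t=2:+1/8640 = -7/34560; ⇒ 3j(5 3 6; 0 0 0)² = 7/429, sgn -1
B: Δ = 2!·8!·4!/15! = 1/675675; Racah Σ t=1..2: t=1:−1/17280 t=2:+1/6912 = 1/11520; ⇒ 3j(5 3 6; -1 2 -1)² = 2/143, sgn -1
I_A²/I_B² = (7/429)/(2/143) = 7/6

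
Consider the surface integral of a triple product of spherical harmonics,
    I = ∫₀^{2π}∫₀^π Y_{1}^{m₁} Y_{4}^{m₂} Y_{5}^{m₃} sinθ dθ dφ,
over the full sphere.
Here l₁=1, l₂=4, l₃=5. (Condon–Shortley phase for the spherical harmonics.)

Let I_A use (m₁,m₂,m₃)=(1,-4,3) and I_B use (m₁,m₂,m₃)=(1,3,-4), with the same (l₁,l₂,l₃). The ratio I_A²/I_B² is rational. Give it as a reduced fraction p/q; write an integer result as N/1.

1/36

Shared (l₁,l₂,l₃)=(1,4,5): N and (l;000)² cancel in I_A²/I_B².
A: Δ = 0!·2!·8!/11! = 1/495; Racah Σ t=0..0: t=0:+1/80640 = 1/80640; ⇒ 3j(1 4 5; 1 -4 3)² = 1/495, sgn +1
B: Δ = 0!·2!·8!/11! = 1/495; Racah Σ t=0..0: t=0:+1/10080 = 1/10080; ⇒ 3j(1 4 5; 1 3 -4)² = 4/55, sgn -1
I_A²/I_B² = (1/495)/(4/55) = 1/36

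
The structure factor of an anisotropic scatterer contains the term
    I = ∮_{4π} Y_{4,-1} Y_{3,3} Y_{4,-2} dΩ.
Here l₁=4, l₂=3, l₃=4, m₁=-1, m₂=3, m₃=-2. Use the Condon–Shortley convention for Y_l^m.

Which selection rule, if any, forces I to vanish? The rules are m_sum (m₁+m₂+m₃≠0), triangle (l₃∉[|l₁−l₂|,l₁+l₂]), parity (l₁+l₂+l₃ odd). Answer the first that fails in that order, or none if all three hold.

parity

azimuthal sum: -1 + 3 − 2 = 0  ✓
1 ≤ 4 ≤ 7 (triangle on l)  ✓
L = 4 + 3 + 4 = 11 (odd)  ✗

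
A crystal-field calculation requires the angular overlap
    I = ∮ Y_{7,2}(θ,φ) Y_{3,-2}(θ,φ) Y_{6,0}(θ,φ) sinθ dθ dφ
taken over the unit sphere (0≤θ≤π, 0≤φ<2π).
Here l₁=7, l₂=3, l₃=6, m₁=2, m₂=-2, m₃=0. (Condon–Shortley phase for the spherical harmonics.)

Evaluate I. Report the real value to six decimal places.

m-sum 0 ✓  L=16 even ✓  4≤6≤10 ✓
Π(2lᵢ+1) = 15×7×13 = 1365
triangle coeff Δ(7,3,6) = 1/2042040
Σ_t [1,3]: t=1:−1/207360 t=2:+1/57600 t=3:−1/207360 = 1/129600
(3j)²=168/12155 [(7 3 6; 0 0 0)], sign=+1
Σ_t [0,1]: t=0:+1/345600 t=1:−1/207360 = -1/518400
(3j)²=12/2431 [(7 3 6; 2 -2 0)], sign=-1
⇒ 4πI² = 42336/454597
I = (-1)√(42336/454597/(4π)) = -0.08608683

-0.086087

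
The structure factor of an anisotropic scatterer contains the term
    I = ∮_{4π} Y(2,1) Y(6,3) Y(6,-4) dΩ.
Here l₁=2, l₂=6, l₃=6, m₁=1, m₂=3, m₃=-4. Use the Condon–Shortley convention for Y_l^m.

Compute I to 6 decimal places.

0.179515

Rules hold: Σm=0, L=14 even, 4≤6≤8.
N = 5·13·13 = 845
Δ = 2!·2!·10!/15! = 1/90090
Racah Σ t=0..2: t=0:+1/69120 t=1:−1/14400 t=2:+1/69120 = -7/172800
⇒ 3j(2 6 6; 0 0 0)² = 14/715, sgn -1
Racah Σ t=0..1: t=0:+1/725760 t=1:−1/161280 = -1/207360
⇒ 3j(2 6 6; 1 3 -4)² = 7/286, sgn -1
4πI² = N·(3j₀)²·(3jₘ)² = 49/121
I = +1·√(0.404959/4π) = 0.17951487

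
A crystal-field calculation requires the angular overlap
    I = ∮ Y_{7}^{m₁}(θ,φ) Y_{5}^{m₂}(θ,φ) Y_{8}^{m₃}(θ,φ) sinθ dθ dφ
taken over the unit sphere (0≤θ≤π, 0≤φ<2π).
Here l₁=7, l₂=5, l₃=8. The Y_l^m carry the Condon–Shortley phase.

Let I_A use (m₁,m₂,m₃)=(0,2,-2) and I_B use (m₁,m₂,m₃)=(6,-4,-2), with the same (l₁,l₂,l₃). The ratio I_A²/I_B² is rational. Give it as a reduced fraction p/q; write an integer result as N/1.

Same 7,5,8: normalisation and zero-m 3j drop out of the ratio.
A: Δ: 4! 10! 6! / 21! → 1/814773960; sum: t=1:−1/74649600 t=2:+1/6912000 t=3:−1/4976640 t=4:+1/26127360 = -41/1306368000; 3j²(7 5 8; 0 2 -2) = Δ·Π!·Σ² = 1681/692835  (sign -1)
B: Δ: 4! 10! 6! / 21! → 1/814773960; sum: t=0:+1/1045094400 t=1:−1/15676416000 = 1/1119744000; 3j²(7 5 8; 6 -4 -2) = Δ·Π!·Σ² = 28/4845  (sign +1)
I_A²/I_B² = (1681/692835)/(28/4845) = 1681/4004

1681/4004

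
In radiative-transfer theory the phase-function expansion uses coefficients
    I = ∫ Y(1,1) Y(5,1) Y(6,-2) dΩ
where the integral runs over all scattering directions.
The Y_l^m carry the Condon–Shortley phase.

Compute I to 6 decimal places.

m-sum 0 ✓  L=12 even ✓  4≤6≤6 ✓
Π(2lᵢ+1) = 3×11×13 = 429
triangle coeff Δ(1,5,6) = 1/858
Σ_t [0,0]: t=0:+1/14400 = 1/14400
(3j)²=6/143 [(1 5 6; 0 0 0)], sign=+1
Σ_t [0,0]: t=0:+1/34560 = 1/34560
(3j)²=14/429 [(1 5 6; 1 1 -2)], sign=+1
⇒ 4πI² = 84/143
I = (+1)√(84/143/(4π)) = 0.21620548

0.216205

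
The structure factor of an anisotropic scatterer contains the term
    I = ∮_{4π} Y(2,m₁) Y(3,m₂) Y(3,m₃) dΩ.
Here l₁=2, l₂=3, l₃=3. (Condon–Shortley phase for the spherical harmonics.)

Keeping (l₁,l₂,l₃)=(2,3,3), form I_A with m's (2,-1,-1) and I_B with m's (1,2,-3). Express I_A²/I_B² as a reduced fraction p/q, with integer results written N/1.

24/25

Shared (l₁,l₂,l₃)=(2,3,3): N and (l;000)² cancel in I_A²/I_B².
A: Δ = 2!·2!·4!/9! = 1/3780; Racah Σ t=0..0: t=0:+1/16 = 1/16; ⇒ 3j(2 3 3; 2 -1 -1)² = 2/35, sgn +1
B: Δ = 2!·2!·4!/9! = 1/3780; Racah Σ t=1..1: t=1:−1/48 = -1/48; ⇒ 3j(2 3 3; 1 2 -3)² = 5/84, sgn -1
I_A²/I_B² = (2/35)/(5/84) = 24/25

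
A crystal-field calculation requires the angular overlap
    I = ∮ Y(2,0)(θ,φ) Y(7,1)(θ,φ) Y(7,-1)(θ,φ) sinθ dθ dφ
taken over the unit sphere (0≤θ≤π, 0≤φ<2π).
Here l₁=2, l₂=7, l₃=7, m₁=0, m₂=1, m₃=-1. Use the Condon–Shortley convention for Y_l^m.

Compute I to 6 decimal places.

Checks pass: Σm=0; 16 even; l₃=7∈[5,9].
(2·2+1)(2·7+1)(2·7+1) = 1125
Δ: 2! 2! 12! / 17! → 1/185640
sum: t=0:+1/2419200 t=1:−1/518400 t=2:+1/2419200 = -1/907200
3j²(2 7 7; 0 0 0) = Δ·Π!·Σ² = 56/3315  (sign +1)
sum: t=0:+1/3870720 t=1:−1/604800 t=2:+1/2073600 = -53/58060800
3j²(2 7 7; 0 1 -1) = Δ·Π!·Σ² = 2809/185640  (sign -1)
combine: 4πI² = 1125·56/3315·2809/185640 = 14045/48841
take √, sign -1: I = -0.15127378

-0.151274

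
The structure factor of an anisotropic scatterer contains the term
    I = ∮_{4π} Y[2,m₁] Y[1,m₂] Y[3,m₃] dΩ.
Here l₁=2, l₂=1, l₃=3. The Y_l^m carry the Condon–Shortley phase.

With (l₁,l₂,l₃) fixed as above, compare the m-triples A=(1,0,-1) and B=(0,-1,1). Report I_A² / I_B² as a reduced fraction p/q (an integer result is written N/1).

Shared (l₁,l₂,l₃)=(2,1,3): N and (l;000)² cancel in I_A²/I_B².
A: Δ = 0!·4!·2!/7! = 1/105; Racah Σ t=0..0: t=0:+1/6 = 1/6; ⇒ 3j(2 1 3; 1 0 -1)² = 8/105, sgn +1
B: Δ = 0!·4!·2!/7! = 1/105; Racah Σ t=0..0: t=0:+1/8 = 1/8; ⇒ 3j(2 1 3; 0 -1 1)² = 2/35, sgn +1
I_A²/I_B² = (8/105)/(2/35) = 4/3

4/3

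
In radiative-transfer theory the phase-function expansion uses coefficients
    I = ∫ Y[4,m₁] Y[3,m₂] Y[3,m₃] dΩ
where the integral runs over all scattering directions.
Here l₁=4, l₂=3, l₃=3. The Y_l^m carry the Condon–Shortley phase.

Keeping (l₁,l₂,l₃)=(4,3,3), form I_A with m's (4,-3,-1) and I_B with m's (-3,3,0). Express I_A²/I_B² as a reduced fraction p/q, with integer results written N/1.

2/3

l's match ⇒ only the (l;m) 3-j factors differ between A and B.
A: triangle coeff Δ(4,3,3) = 1/34650; Σ_t [0,0]: t=0:+1/1152 = 1/1152; (3j)²=1/33 [(4 3 3; 4 -3 -1)], sign=+1
B: triangle coeff Δ(4,3,3) = 1/34650; Σ_t [4,4]: t=4:+1/288 = 1/288; (3j)²=1/22 [(4 3 3; -3 3 0)], sign=-1
I_A²/I_B² = (1/33)/(1/22) = 2/3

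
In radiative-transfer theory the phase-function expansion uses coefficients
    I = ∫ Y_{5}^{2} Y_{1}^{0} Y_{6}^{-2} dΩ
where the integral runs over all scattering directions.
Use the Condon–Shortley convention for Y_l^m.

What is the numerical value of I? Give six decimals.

m-sum 0 ✓  L=12 even ✓  4≤6≤6 ✓
Π(2lᵢ+1) = 11×3×13 = 429
triangle coeff Δ(5,1,6) = 1/858
Σ_t [0,0]: t=0:+1/14400 = 1/14400
(3j)²=6/143 [(5 1 6; 0 0 0)], sign=+1
Σ_t [0,0]: t=0:+1/30240 = 1/30240
(3j)²=16/429 [(5 1 6; 2 0 -2)], sign=+1
⇒ 4πI² = 96/143
I = (+1)√(96/143/(4π)) = 0.23113338

0.231133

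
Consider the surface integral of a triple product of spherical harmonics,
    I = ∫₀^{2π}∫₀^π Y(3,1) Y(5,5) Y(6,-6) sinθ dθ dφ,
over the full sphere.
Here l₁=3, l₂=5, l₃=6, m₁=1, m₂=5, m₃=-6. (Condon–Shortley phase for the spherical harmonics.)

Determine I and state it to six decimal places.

-0.207001

Checks pass: Σm=0; 14 even; l₃=6∈[2,8].
(2·3+1)(2·5+1)(2·6+1) = 1001
Δ: 2! 4! 8! / 15! → 1/675675
sum: t=0:+1/8640 t=1:−1/2304 t=2:+1/8640 = -7/34560
3j²(3 5 6; 0 0 0) = Δ·Π!·Σ² = 7/429  (sign -1)
sum: t=2:+1/1935360 = 1/1935360
3j²(3 5 6; 1 5 -6) = Δ·Π!·Σ² = 3/91  (sign +1)
combine: 4πI² = 1001·7/429·3/91 = 7/13
take √, sign -1: I = -0.20700098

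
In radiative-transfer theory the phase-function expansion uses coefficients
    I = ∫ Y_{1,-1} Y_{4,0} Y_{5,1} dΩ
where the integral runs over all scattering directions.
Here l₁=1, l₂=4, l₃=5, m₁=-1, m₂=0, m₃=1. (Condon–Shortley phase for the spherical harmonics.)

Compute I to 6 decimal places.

-0.190188

Checks pass: Σm=0; 10 even; l₃=5∈[3,5].
(2·1+1)(2·4+1)(2·5+1) = 297
Δ: 0! 2! 8! / 11! → 1/495
sum: t=0:+1/576 = 1/576
3j²(1 4 5; 0 0 0) = Δ·Π!·Σ² = 5/99  (sign -1)
sum: t=0:+1/1152 = 1/1152
3j²(1 4 5; -1 0 1) = Δ·Π!·Σ² = 1/33  (sign +1)
combine: 4πI² = 297·5/99·1/33 = 5/11
take √, sign -1: I = -0.19018827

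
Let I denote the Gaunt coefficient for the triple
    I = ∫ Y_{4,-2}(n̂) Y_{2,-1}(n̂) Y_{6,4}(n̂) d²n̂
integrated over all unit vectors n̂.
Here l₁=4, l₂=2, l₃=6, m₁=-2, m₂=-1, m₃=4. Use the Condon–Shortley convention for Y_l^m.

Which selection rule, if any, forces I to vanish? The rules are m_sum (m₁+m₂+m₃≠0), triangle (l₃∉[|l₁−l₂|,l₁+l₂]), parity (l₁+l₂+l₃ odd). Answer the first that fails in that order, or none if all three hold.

m₁+m₂+m₃ = -2 − 1 + 4 = 1  ✗
triangle: |4−2|=2 ≤ l₃=6 ≤ 4+2=6
parity: l₁+l₂+l₃ = 12 is even

m_sum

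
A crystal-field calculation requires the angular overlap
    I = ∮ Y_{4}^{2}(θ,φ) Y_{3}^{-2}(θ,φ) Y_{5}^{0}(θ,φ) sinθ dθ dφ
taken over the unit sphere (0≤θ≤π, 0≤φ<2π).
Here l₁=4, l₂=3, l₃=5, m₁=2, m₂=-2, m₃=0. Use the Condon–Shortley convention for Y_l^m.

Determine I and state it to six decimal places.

-0.171327

Checks pass: Σm=0; 12 even; l₃=5∈[1,7].
(2·4+1)(2·3+1)(2·5+1) = 693
Δ: 2! 6! 4! / 13! → 1/180180
sum: t=0:+1/576 t=1:−1/144 t=2:+1/576 = -1/288
3j²(4 3 5; 0 0 0) = Δ·Π!·Σ² = 20/1001  (sign +1)
sum: t=0:+1/576 t=1:−1/2880 = 1/720
3j²(4 3 5; 2 -2 0) = Δ·Π!·Σ² = 80/3003  (sign -1)
combine: 4πI² = 693·20/1001·80/3003 = 4800/13013
take √, sign -1: I = -0.17132746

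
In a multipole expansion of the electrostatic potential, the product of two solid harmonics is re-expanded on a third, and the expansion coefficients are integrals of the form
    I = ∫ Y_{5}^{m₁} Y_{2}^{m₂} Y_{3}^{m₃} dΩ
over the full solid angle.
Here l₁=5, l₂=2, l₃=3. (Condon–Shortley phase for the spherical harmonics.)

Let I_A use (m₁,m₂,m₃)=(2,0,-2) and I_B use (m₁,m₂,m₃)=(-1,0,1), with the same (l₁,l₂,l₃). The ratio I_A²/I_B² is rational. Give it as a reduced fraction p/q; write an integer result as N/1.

7/10

l's match ⇒ only the (l;m) 3-j factors differ between A and B.
A: triangle coeff Δ(5,2,3) = 1/2310; Σ_t [2,2]: t=2:+1/480 = 1/480; (3j)²=3/110 [(5 2 3; 2 0 -2)], sign=-1
B: triangle coeff Δ(5,2,3) = 1/2310; Σ_t [2,2]: t=2:+1/192 = 1/192; (3j)²=3/77 [(5 2 3; -1 0 1)], sign=+1
I_A²/I_B² = (3/110)/(3/77) = 7/10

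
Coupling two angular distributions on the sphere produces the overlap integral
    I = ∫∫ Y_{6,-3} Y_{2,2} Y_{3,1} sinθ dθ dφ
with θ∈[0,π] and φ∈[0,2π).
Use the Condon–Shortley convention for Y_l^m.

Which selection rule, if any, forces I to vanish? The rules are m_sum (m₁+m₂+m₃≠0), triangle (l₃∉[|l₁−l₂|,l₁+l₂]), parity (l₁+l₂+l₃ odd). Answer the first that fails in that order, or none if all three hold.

Σmᵢ = 0  ✓
l₃∈[|l₁−l₂|,l₁+l₂]=[4,8], have l₃=3  ✗
Σlᵢ = 11 ⇒ odd

triangle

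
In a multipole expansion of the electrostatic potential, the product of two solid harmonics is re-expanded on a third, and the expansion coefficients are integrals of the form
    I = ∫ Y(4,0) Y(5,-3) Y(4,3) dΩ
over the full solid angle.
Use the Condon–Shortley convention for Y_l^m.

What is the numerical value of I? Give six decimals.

l₁+l₂+l₃=13 is odd: 3j(l;000)=0 ⇒ I=0

0.000000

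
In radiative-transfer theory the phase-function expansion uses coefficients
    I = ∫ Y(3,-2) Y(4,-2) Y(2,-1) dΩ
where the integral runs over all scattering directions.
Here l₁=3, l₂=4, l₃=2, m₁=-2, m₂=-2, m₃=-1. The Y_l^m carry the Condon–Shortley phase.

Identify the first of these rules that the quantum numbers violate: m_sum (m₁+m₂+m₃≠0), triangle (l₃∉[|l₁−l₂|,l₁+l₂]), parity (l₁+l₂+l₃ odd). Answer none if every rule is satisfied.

m_sum

Σmᵢ = -5  ✗
l₃∈[|l₁−l₂|,l₁+l₂]=[1,7], have l₃=2
Σlᵢ = 9 ⇒ odd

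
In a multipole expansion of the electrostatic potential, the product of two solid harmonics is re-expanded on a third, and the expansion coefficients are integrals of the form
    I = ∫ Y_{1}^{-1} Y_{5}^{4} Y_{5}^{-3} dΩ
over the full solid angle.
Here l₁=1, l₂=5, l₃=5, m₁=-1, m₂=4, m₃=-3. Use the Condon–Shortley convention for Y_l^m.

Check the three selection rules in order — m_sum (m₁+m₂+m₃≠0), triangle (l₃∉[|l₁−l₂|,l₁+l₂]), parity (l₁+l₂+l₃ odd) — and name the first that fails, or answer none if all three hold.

azimuthal sum: -1 + 4 − 3 = 0  ✓
4 ≤ 5 ≤ 6 (triangle on l)  ✓
L = 1 + 5 + 5 = 11 (odd)  ✗

parity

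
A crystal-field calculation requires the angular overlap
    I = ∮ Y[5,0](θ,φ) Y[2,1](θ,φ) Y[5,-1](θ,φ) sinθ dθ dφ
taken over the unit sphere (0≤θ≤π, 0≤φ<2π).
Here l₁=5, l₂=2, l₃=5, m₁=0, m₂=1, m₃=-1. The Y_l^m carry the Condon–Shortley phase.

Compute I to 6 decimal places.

-0.036166

Rules hold: Σm=0, L=12 even, 3≤5≤7.
N = 11·5·11 = 605
Δ = 2!·8!·2!/13! = 1/38610
Racah Σ t=0..2: t=0:+1/2880 t=1:−1/576 t=2:+1/2880 = -1/960
⇒ 3j(5 2 5; 0 0 0)² = 10/429, sgn +1
Racah Σ t=1..2: t=1:−1/1152 t=2:+1/1440 = -1/5760
⇒ 3j(5 2 5; 0 1 -1)² = 1/858, sgn -1
4πI² = N·(3j₀)²·(3jₘ)² = 25/1521
I = -1·√(0.0164366/4π) = -0.03616600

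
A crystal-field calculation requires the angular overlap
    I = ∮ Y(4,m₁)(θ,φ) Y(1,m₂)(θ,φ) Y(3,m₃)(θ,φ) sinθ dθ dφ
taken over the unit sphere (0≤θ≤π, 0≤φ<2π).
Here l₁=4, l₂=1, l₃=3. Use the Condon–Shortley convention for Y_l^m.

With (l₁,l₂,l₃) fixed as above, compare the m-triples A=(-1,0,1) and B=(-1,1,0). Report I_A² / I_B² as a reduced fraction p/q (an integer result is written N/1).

Same 4,1,3: normalisation and zero-m 3j drop out of the ratio.
A: Δ: 2! 6! 0! / 9! → 1/252; sum: t=1:−1/48 = -1/48; 3j²(4 1 3; -1 0 1) = Δ·Π!·Σ² = 5/84  (sign -1)
B: Δ: 2! 6! 0! / 9! → 1/252; sum: t=2:+1/72 = 1/72; 3j²(4 1 3; -1 1 0) = Δ·Π!·Σ² = 5/126  (sign -1)
I_A²/I_B² = (5/84)/(5/126) = 3/2

3/2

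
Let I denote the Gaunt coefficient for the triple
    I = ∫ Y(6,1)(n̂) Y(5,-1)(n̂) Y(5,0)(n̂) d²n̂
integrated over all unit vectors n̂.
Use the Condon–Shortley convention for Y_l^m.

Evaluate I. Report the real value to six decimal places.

m-sum 0 ✓  L=16 even ✓  1≤5≤11 ✓
Π(2lᵢ+1) = 13×11×11 = 1573
triangle coeff Δ(6,5,5) = 1/28588560
Σ_t [1,5]: t=1:−1/345600 t=2:+1/13824 t=3:−1/5184 t=4:+1/13824 t=5:−1/345600 = -7/129600
(3j)²=80/7293 [(6 5 5; 0 0 0)], sign=+1
Σ_t [0,4]: t=0:+1/2073600 t=1:−1/34560 t=2:+1/6912 t=3:−1/10368 t=4:+1/138240 = 7/259200
(3j)²=28/7293 [(6 5 5; 1 -1 0)], sign=-1
⇒ 4πI² = 2240/33813
I = (-1)√(2240/33813/(4π)) = -0.07260679

-0.072607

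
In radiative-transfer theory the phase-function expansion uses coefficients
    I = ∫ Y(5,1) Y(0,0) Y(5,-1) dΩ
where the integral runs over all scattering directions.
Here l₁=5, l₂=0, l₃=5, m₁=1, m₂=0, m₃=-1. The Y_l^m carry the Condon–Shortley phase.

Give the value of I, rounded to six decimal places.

-0.282095

Checks pass: Σm=0; 10 even; l₃=5∈[5,5].
(2·5+1)(2·0+1)(2·5+1) = 121
Δ: 0! 10! 0! / 11! → 1/11
sum: t=0:+1/14400 = 1/14400
3j²(5 0 5; 0 0 0) = Δ·Π!·Σ² = 1/11  (sign -1)
sum: t=0:+1/17280 = 1/17280
3j²(5 0 5; 1 0 -1) = Δ·Π!·Σ² = 1/11  (sign +1)
combine: 4πI² = 121·1/11·1/11 = 1/1
take √, sign -1: I = -0.28209479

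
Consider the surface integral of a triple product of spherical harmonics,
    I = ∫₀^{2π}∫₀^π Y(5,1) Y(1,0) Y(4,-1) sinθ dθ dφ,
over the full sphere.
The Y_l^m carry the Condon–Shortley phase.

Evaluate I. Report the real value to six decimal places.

m-sum 0 ✓  L=10 even ✓  4≤4≤6 ✓
Π(2lᵢ+1) = 11×3×9 = 297
triangle coeff Δ(5,1,4) = 1/495
Σ_t [1,1]: t=1:−1/576 = -1/576
(3j)²=5/99 [(5 1 4; 0 0 0)], sign=-1
Σ_t [1,1]: t=1:−1/720 = -1/720
(3j)²=8/165 [(5 1 4; 1 0 -1)], sign=+1
⇒ 4πI² = 8/11
I = (-1)√(8/11/(4π)) = -0.24057125

-0.240571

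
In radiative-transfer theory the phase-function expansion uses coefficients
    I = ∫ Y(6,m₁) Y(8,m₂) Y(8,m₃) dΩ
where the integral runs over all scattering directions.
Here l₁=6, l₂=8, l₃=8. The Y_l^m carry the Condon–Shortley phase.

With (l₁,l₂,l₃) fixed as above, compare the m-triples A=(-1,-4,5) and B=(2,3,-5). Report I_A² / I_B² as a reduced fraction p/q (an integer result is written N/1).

l's match ⇒ only the (l;m) 3-j factors differ between A and B.
A: triangle coeff Δ(6,8,8) = 1/13742520792; Σ_t [1,4]: t=1:−1/2612736000 t=2:+1/464486400 t=3:−1/627056640 t=4:+1/6270566400 = 1/2985984000; (3j)²=63/29716 [(6 8 8; -1 -4 5)], sign=-1
B: triangle coeff Δ(6,8,8) = 1/13742520792; Σ_t [1,4]: t=1:−1/15676416000 t=2:+1/836075520 t=3:−1/348364800 t=4:+1/1045094400 = -7/8957952000; (3j)²=343/44574 [(6 8 8; 2 3 -5)], sign=+1
I_A²/I_B² = (63/29716)/(343/44574) = 27/98

27/98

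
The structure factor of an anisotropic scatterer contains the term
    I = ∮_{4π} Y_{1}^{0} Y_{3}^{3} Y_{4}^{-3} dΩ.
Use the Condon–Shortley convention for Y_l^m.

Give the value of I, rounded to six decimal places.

Rules hold: Σm=0, L=8 even, 2≤4≤4.
N = 3·7·9 = 189
Δ = 0!·2!·6!/9! = 1/252
Racah Σ t=0..0: t=0:+1/36 = 1/36
⇒ 3j(1 3 4; 0 0 0)² = 4/63, sgn +1
Racah Σ t=0..0: t=0:+1/720 = 1/720
⇒ 3j(1 3 4; 0 3 -3)² = 1/36, sgn -1
4πI² = N·(3j₀)²·(3jₘ)² = 1/3
I = -1·√(0.333333/4π) = -0.16286750

-0.162868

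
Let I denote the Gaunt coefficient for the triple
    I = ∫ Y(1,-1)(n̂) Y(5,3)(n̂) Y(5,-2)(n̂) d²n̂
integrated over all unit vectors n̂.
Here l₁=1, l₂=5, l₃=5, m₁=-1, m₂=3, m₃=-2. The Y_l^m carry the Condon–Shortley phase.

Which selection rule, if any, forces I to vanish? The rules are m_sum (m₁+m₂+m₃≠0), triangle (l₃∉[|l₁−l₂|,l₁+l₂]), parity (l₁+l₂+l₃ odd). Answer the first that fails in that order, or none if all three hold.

Σmᵢ = 0  ✓
l₃∈[|l₁−l₂|,l₁+l₂]=[4,6], have l₃=5  ✓
Σlᵢ = 11 ⇒ odd  ✗

parity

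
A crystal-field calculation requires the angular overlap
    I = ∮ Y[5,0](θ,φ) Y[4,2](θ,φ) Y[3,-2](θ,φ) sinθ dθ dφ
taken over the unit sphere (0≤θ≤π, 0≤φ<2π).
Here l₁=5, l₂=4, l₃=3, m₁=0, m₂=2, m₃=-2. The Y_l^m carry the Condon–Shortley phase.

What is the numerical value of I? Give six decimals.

-0.171327

m-sum 0 ✓  L=12 even ✓  1≤3≤9 ✓
Π(2lᵢ+1) = 11×9×7 = 693
triangle coeff Δ(5,4,3) = 1/180180
Σ_t [2,4]: t=2:+1/576 t=3:−1/144 t=4:+1/576 = -1/288
(3j)²=20/1001 [(5 4 3; 0 0 0)], sign=+1
Σ_t [4,5]: t=4:+1/576 t=5:−1/2880 = 1/720
(3j)²=80/3003 [(5 4 3; 0 2 -2)], sign=-1
⇒ 4πI² = 4800/13013
I = (-1)√(4800/13013/(4π)) = -0.17132746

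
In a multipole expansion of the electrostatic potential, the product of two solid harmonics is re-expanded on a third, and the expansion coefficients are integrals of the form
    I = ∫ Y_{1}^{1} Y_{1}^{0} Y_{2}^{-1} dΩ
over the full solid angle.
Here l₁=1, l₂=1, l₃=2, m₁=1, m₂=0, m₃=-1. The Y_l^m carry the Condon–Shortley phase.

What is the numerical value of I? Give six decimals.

-0.218510

Checks pass: Σm=0; 4 even; l₃=2∈[0,2].
(2·1+1)(2·1+1)(2·2+1) = 45
Δ: 0! 2! 2! / 5! → 1/30
sum: t=0:+1/1 = 1/1
3j²(1 1 2; 0 0 0) = Δ·Π!·Σ² = 2/15  (sign +1)
sum: t=0:+1/2 = 1/2
3j²(1 1 2; 1 0 -1) = Δ·Π!·Σ² = 1/10  (sign -1)
combine: 4πI² = 45·2/15·1/10 = 3/5
take √, sign -1: I = -0.21850969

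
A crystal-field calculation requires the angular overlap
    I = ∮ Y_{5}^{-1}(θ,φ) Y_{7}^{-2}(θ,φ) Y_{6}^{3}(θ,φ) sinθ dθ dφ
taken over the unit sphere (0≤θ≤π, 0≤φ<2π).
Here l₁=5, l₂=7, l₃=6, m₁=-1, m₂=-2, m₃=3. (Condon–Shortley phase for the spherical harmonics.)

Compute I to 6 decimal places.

-0.121943

Checks pass: Σm=0; 18 even; l₃=6∈[2,12].
(2·5+1)(2·7+1)(2·6+1) = 2145
Δ: 6! 4! 8! / 19! → 1/174594420
sum: t=1:−1/4147200 t=2:+1/207360 t=3:−1/82944 t=4:+1/207360 t=5:−1/4147200 = -1/345600
3j²(5 7 6; 0 0 0) = Δ·Π!·Σ² = 420/46189  (sign -1)
sum: t=2:+1/829440 t=3:−1/311040 t=4:+1/967680 t=5:−1/29030400 = -11/10886400
3j²(5 7 6; -1 -2 3) = Δ·Π!·Σ² = 1408/146965  (sign +1)
combine: 4πI² = 2145·420/46189·1408/146965 = 253440/1356277
take √, sign -1: I = -0.12194344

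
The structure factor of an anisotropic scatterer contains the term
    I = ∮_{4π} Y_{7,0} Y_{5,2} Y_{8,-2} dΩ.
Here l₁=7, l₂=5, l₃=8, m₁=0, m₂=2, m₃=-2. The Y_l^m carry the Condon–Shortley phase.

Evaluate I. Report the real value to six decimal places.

-0.064970

Rules hold: Σm=0, L=20 even, 2≤8≤12.
N = 15·11·17 = 2805
Δ = 4!·10!·6!/21! = 1/814773960
Racah Σ t=0..4: t=0:+1/87091200 t=1:−1/4976640 t=2:+1/2073600 t=3:−1/4976640 t=4:+1/87091200 = 1/9676800
⇒ 3j(7 5 8; 0 0 0)² = 360/46189, sgn +1
Racah Σ t=1..4: t=1:−1/74649600 t=2:+1/6912000 t=3:−1/4976640 t=4:+1/26127360 = -41/1306368000
⇒ 3j(7 5 8; 0 2 -2)² = 1681/692835, sgn -1
4πI² = N·(3j₀)²·(3jₘ)² = 605160/11408683
I = -1·√(0.0530438/4π) = -0.06496993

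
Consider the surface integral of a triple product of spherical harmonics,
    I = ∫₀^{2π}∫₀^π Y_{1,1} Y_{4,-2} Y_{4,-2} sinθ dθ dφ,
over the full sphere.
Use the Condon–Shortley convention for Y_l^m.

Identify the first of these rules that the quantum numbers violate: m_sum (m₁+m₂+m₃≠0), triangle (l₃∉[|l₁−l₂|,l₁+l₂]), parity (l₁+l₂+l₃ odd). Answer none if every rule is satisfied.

Σmᵢ = -3  ✗
l₃∈[|l₁−l₂|,l₁+l₂]=[3,5], have l₃=4
Σlᵢ = 9 ⇒ odd

m_sum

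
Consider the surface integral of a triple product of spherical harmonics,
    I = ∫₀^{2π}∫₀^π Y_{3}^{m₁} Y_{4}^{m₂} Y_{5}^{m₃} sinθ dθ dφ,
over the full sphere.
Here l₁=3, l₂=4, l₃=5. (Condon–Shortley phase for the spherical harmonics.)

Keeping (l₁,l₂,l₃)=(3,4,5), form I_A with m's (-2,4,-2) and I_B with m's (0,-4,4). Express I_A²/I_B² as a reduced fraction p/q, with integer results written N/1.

5/18

Shared (l₁,l₂,l₃)=(3,4,5): N and (l;000)² cancel in I_A²/I_B².
A: Δ = 2!·4!·6!/13! = 1/180180; Racah Σ t=2..2: t=2:+1/8640 = 1/8640; ⇒ 3j(3 4 5; -2 4 -2)² = 14/1287, sgn -1
B: Δ = 2!·4!·6!/13! = 1/180180; Racah Σ t=0..0: t=0:+1/8640 = 1/8640; ⇒ 3j(3 4 5; 0 -4 4)² = 28/715, sgn -1
I_A²/I_B² = (14/1287)/(28/715) = 5/18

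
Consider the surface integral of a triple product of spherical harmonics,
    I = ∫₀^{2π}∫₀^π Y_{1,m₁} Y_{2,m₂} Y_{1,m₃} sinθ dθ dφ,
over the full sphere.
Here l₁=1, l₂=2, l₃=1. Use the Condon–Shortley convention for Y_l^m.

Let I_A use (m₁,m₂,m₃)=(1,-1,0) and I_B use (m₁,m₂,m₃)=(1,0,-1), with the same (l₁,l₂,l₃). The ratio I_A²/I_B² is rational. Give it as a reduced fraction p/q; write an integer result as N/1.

l's match ⇒ only the (l;m) 3-j factors differ between A and B.
A: triangle coeff Δ(1,2,1) = 1/30; Σ_t [0,0]: t=0:+1/2 = 1/2; (3j)²=1/10 [(1 2 1; 1 -1 0)], sign=-1
B: triangle coeff Δ(1,2,1) = 1/30; Σ_t [0,0]: t=0:+1/4 = 1/4; (3j)²=1/30 [(1 2 1; 1 0 -1)], sign=+1
I_A²/I_B² = (1/10)/(1/30) = 3/1

3/1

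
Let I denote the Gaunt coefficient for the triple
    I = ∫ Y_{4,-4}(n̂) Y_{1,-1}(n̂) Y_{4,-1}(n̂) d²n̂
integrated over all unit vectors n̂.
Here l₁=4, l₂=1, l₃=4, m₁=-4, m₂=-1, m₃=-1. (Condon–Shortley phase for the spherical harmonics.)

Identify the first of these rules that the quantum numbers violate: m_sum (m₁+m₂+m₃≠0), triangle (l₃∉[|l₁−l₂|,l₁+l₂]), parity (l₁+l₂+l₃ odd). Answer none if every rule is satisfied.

azimuthal sum: -4 − 1 − 1 = -6  ✗
3 ≤ 4 ≤ 5 (triangle on l)
L = 4 + 1 + 4 = 9 (odd)

m_sum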